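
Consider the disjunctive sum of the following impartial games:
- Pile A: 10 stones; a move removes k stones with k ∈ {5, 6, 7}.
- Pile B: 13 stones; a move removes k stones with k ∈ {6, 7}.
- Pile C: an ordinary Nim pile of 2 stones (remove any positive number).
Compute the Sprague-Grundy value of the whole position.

0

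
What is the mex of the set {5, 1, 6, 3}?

0 is not in the set, so the mex is 0.

0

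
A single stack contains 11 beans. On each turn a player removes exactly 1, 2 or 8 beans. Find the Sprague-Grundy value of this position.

2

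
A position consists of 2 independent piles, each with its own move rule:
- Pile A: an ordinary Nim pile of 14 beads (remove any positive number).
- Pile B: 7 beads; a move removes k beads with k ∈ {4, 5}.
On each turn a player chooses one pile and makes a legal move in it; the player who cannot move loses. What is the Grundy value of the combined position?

15

Pile A is a plain Nim pile of size 14, so its Grundy value is 14.
Build the Grundy sequence for pile B with g(k) = mex{g(k−s) : s ∈ {4, 5}, s ≤ k}:
k:     0  1  2  3  4  5  6  7
g(k):  0  0  0  0  1  1  1  1
So g(7) = 1.
By the Sprague-Grundy theorem, the Grundy value of a sum of independent games is the XOR of the component values.
Combined value = 14 XOR 1 = 15.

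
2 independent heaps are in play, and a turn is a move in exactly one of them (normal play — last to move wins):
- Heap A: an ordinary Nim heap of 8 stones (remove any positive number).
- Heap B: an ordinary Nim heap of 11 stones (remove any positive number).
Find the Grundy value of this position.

3

Heap A is a plain Nim heap of size 8, so its Grundy value is 8.
Heap B is a plain Nim heap of size 11, so its Grundy value is 11.
The value of a disjunctive sum is the nim-sum of the parts.
Combined value = 8 XOR 11 = 3.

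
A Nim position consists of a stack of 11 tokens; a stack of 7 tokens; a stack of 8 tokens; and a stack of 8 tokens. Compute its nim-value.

12

Bitwise XOR of the heap sizes:
  1011  (11)
  0111  (7)
  1000  (8)
  1000  (8)
  ----
  1100  (12)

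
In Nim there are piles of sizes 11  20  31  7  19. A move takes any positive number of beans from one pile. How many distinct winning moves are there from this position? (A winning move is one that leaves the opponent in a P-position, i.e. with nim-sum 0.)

3

Bitwise XOR of the heap sizes:
  01011  (11)
  10100  (20)
  11111  (31)
  00111  (7)
  10011  (19)
  -----
  10100  (20)
The overall nim-sum is X = 20. A pile of size p has a winning move iff p XOR X < p (reduce it to p XOR X).
  11: 11 XOR 20 = 31 ≥ 11 — no move.
  20: 20 XOR 20 = 0 < 20 — winning move (to 0).
  31: 31 XOR 20 = 11 < 31 — winning move (to 11).
  7: 7 XOR 20 = 19 ≥ 7 — no move.
  19: 19 XOR 20 = 7 < 19 — winning move (to 7).
That gives 3 winning moves.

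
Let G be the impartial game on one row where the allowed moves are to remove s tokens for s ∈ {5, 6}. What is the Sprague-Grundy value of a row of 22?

0

Build the Grundy sequence with g(k) = mex{g(k−s) : s ∈ {5, 6}, s ≤ k}:
k:     0  1  2  3  4  5  6  7  8  9 10 11 12 13 14 15 16 17 18 19 20 21 22
g(k):  0  0  0  0  0  1  1  1  1  1  2  0  0  0  0  0  1  1  1  1  1  2  0
So g(22) = 0.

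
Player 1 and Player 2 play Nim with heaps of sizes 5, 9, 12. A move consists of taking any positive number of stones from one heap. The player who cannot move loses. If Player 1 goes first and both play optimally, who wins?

Player 2 wins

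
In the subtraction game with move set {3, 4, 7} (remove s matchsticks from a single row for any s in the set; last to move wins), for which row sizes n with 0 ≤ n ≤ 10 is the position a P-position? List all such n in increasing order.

0, 1, 2, 10

Compute g(0), g(1), … for moves {3, 4, 7}:
k:     0  1  2  3  4  5  6  7  8  9 10
g(k):  0  0  0  1  1  1  2  2  2  3  0
The P-positions (g = 0) in 0..10 are 0, 1, 2, 10.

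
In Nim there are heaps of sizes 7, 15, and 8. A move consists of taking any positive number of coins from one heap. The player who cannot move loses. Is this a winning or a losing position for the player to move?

Bitwise XOR of the heap sizes:
  0111  (7)
  1111  (15)
  1000  (8)
  ----
  0000  (0)
The nim-sum is 0, so this is a P-position: the player to move is in a losing position under optimal play.

Losing position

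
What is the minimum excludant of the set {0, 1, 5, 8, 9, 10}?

The values 0, 1 are all present; 2 is the first non-negative integer missing from the set.

2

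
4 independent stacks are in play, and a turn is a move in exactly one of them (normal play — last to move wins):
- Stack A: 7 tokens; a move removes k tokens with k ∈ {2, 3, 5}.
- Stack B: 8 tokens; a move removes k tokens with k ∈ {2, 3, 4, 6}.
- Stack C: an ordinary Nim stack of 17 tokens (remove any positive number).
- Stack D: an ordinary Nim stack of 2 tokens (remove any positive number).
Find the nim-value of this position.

19

Grundy values for stack A (subtraction set {2, 3, 5}):
k:     0  1  2  3  4  5  6  7
g(k):  0  0  1  1  2  2  3  0
So g(7) = 0.
Grundy values for stack B (subtraction set {2, 3, 4, 6}):
g(0) = mex{} = 0
g(1) = mex{} = 0
g(2) = mex{0} = 1
g(3) = mex{0} = 1
g(4) = mex{0,1} = 2
g(5) = mex{0,1} = 2
g(6) = mex{0,1,2} = 3
g(7) = mex{0,1,2} = 3
g(8) = mex{1,2,3} = 0
So g(8) = 0.
Stack C is a plain Nim stack of size 17, so its Grundy value is 17.
Stack D is a plain Nim stack of size 2, so its Grundy value is 2.
By the Sprague-Grundy theorem, the Grundy value of a sum of independent games is the XOR of the component values.
Combined value = 0 ⊕ 0 ⊕ 17 ⊕ 2 = 19.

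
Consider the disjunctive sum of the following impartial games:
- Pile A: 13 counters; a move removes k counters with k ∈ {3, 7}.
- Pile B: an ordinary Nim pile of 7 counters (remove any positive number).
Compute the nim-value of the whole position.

For pile A, compute g(0), g(1), … with moves {3, 7}:
g(0) = mex{} = 0
g(1) = mex{} = 0
g(2) = mex{} = 0
g(3) = mex{0} = 1
g(4) = mex{0} = 1
g(5) = mex{0} = 1
g(6) = mex{1} = 0
g(7) = mex{0,1} = 2
g(8) = mex{0,1} = 2
g(9) = mex{0} = 1
g(10) = mex{1,2} = 0
g(11) = mex{1,2} = 0
g(12) = mex{1} = 0
g(13) = mex{0} = 1
So g(13) = 1.
Pile B is a plain Nim pile of size 7, so its Grundy value is 7.
The value of a disjunctive sum is the nim-sum of the parts.
Combined value = 1 ⊕ 7 = 6.

6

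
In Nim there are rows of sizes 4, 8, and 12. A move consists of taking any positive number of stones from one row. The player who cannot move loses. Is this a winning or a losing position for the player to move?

Losing position

Compute the nim-sum pairwise:
4 XOR 8 = 12
12 XOR 12 = 0
The nim-sum is 0, so this is a P-position: the player to move is in a losing position under optimal play.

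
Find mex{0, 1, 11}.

The values 0, 1 are all present; 2 is the first non-negative integer missing from the set.

2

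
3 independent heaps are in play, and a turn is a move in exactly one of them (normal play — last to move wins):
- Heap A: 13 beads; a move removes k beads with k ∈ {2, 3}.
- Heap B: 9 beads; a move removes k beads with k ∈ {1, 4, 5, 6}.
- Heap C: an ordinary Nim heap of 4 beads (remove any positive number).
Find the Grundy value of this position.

Build the Grundy sequence for heap A with g(k) = mex{g(k−s) : s ∈ {2, 3}, s ≤ k}:
g(0) = mex{} = 0
g(1) = mex{} = 0
g(2) = mex{0} = 1
g(3) = mex{0} = 1
g(4) = mex{0,1} = 2
g(5) = mex{1} = 0
g(6) = mex{1,2} = 0
g(7) = mex{0,2} = 1
g(8) = mex{0} = 1
g(9) = mex{0,1} = 2
g(10) = mex{1} = 0
g(11) = mex{1,2} = 0
g(12) = mex{0,2} = 1
g(13) = mex{0} = 1
So g(13) = 1.
For heap B, compute g(0), g(1), … with moves {1, 4, 5, 6}:
k:     0  1  2  3  4  5  6  7  8  9
g(k):  0  1  0  1  2  3  2  3  4  0
So g(9) = 0.
Heap C is a plain Nim heap of size 4, so its Grundy value is 4.
By the Sprague-Grundy theorem, the Grundy value of a sum of independent games is the XOR of the component values.
Combined value = 1 XOR 0 XOR 4 = 5.

5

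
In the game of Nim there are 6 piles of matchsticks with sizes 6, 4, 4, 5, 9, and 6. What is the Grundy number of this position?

Compute the nim-sum pairwise:
6 ^ 4 = 2
2 ^ 4 = 6
6 ^ 5 = 3
3 ^ 9 = 10
10 ^ 6 = 12

12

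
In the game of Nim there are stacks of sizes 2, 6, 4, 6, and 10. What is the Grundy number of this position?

Compute the nim-sum pairwise:
2 ⊕ 6 = 4
4 ⊕ 4 = 0
0 ⊕ 6 = 6
6 ⊕ 10 = 12

12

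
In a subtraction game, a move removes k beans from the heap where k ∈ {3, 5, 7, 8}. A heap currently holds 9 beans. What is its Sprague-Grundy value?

3

Compute g(0), g(1), … for moves {3, 5, 7, 8}:
k:     0  1  2  3  4  5  6  7  8  9
g(k):  0  0  0  1  1  1  2  2  2  3
So g(9) = 3.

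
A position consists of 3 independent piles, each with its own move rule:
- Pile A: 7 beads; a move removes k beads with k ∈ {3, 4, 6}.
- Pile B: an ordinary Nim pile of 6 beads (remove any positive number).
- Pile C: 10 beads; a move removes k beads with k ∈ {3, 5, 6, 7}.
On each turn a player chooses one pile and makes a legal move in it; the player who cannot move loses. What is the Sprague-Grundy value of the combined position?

4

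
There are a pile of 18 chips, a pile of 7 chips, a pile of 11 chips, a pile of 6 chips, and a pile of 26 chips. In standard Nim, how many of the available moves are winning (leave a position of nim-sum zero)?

Write each in binary and XOR column by column:
  10010  (18)
  00111  (7)
  01011  (11)
  00110  (6)
  11010  (26)
  -----
  00010  (2)
The overall nim-sum is X = 2. A pile of size p has a winning move iff p XOR X < p (reduce it to p XOR X).
  18: 18 XOR 2 = 16 < 18 — winning move (to 16).
  7: 7 XOR 2 = 5 < 7 — winning move (to 5).
  11: 11 XOR 2 = 9 < 11 — winning move (to 9).
  6: 6 XOR 2 = 4 < 6 — winning move (to 4).
  26: 26 XOR 2 = 24 < 26 — winning move (to 24).
That gives 5 winning moves.

5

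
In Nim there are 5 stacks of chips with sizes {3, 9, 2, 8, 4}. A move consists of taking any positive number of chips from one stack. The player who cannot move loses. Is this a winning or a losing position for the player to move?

Winning position

Compute the nim-sum pairwise:
3 ^ 9 = 10
10 ^ 2 = 8
8 ^ 8 = 0
0 ^ 4 = 4
The nim-sum is 4 ≠ 0, so this is an N-position: the player to move can win.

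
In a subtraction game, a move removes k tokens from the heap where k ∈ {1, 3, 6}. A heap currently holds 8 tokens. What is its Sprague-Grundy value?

Grundy values for subtraction set {1, 3, 6}:
g(0) = mex{} = 0
g(1) = mex{0} = 1
g(2) = mex{1} = 0
g(3) = mex{0} = 1
g(4) = mex{1} = 0
g(5) = mex{0} = 1
g(6) = mex{0,1} = 2
g(7) = mex{0,1,2} = 3
g(8) = mex{0,1,3} = 2
So g(8) = 2.

2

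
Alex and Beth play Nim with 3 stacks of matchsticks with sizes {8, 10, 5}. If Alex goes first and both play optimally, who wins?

Nim-sum: 8 XOR 10 XOR 5 = 7.
The nim-sum is 7 ≠ 0, so this is an N-position: the player to move can win; Alex has a winning move.

Alex wins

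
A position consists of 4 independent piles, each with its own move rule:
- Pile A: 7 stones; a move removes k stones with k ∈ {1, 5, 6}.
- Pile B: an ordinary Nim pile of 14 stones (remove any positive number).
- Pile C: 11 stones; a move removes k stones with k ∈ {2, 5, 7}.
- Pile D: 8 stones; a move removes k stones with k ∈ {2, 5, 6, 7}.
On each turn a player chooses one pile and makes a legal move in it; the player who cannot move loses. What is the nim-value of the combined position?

Build the Grundy sequence for pile A with g(k) = mex{g(k−s) : s ∈ {1, 5, 6}, s ≤ k}:
k:     0  1  2  3  4  5  6  7
g(k):  0  1  0  1  0  1  2  3
So g(7) = 3.
Pile B is a plain Nim pile of size 14, so its Grundy value is 14.
Build the Grundy sequence for pile C with g(k) = mex{g(k−s) : s ∈ {2, 5, 7}, s ≤ k}:
k:     0  1  2  3  4  5  6  7  8  9 10 11
g(k):  0  0  1  1  0  2  1  3  2  2  0  3
So g(11) = 3.
For pile D, compute g(0), g(1), … with moves {2, 5, 6, 7}:
k:     0  1  2  3  4  5  6  7  8
g(k):  0  0  1  1  0  2  1  3  2
So g(8) = 2.
The value of a disjunctive sum is the nim-sum of the parts.
Combined value = 3 ⊕ 14 ⊕ 3 ⊕ 2 = 12.

12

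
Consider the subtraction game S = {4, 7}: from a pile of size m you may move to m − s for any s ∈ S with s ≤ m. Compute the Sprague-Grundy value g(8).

2

Grundy values for subtraction set {4, 7}:
k:     0  1  2  3  4  5  6  7  8
g(k):  0  0  0  0  1  1  1  1  2
So g(8) = 2.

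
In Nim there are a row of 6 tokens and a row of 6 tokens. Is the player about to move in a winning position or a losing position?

Nim-sum: 6 ⊕ 6 = 0.
The nim-sum is 0, so this is a P-position: the player to move is in a losing position under optimal play.

Losing position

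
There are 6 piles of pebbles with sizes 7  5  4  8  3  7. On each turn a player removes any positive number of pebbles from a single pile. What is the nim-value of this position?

Compute the nim-sum pairwise:
7 ⊕ 5 = 2
2 ⊕ 4 = 6
6 ⊕ 8 = 14
14 ⊕ 3 = 13
13 ⊕ 7 = 10

10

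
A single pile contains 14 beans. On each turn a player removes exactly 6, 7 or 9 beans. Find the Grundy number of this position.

2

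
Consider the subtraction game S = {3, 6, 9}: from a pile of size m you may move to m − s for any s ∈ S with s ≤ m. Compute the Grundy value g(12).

0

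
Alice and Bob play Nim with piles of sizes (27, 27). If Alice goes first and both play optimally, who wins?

Nim-sum: 27 XOR 27 = 0.
The nim-sum is 0, so this is a P-position: the player to move is in a losing position under optimal play; Alice is about to move from it and so loses — Bob wins.

Bob wins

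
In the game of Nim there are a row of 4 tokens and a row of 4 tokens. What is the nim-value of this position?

0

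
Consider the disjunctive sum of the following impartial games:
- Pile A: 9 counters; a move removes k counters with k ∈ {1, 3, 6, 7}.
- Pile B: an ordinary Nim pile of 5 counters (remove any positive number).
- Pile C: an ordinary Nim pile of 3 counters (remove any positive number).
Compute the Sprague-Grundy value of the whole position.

5

Build the Grundy sequence for pile A with g(k) = mex{g(k−s) : s ∈ {1, 3, 6, 7}, s ≤ k}:
k:     0  1  2  3  4  5  6  7  8  9
g(k):  0  1  0  1  0  1  2  3  2  3
So g(9) = 3.
Pile B is a plain Nim pile of size 5, so its Grundy value is 5.
Pile C is a plain Nim pile of size 3, so its Grundy value is 3.
By the Sprague-Grundy theorem, the Grundy value of a sum of independent games is the XOR of the component values.
Combined value = 3 ⊕ 5 ⊕ 3 = 5.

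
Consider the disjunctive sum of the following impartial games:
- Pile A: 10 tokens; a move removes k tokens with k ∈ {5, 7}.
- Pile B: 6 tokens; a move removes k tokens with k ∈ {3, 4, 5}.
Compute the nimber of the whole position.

Build the Grundy sequence for pile A with g(k) = mex{g(k−s) : s ∈ {5, 7}, s ≤ k}:
g(0) = mex{} = 0
g(1) = mex{} = 0
g(2) = mex{} = 0
g(3) = mex{} = 0
g(4) = mex{} = 0
g(5) = mex{0} = 1
g(6) = mex{0} = 1
g(7) = mex{0} = 1
g(8) = mex{0} = 1
g(9) = mex{0} = 1
g(10) = mex{0,1} = 2
So g(10) = 2.
For pile B, compute g(0), g(1), … with moves {3, 4, 5}:
k:     0  1  2  3  4  5  6
g(k):  0  0  0  1  1  1  2
So g(6) = 2.
By the Sprague-Grundy theorem, the Grundy value of a sum of independent games is the XOR of the component values.
Combined value = 2 ⊕ 2 = 0.

0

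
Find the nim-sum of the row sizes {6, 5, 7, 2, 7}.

1

Write each in binary and XOR column by column:
  110  (6)
  101  (5)
  111  (7)
  010  (2)
  111  (7)
  ---
  001  (1)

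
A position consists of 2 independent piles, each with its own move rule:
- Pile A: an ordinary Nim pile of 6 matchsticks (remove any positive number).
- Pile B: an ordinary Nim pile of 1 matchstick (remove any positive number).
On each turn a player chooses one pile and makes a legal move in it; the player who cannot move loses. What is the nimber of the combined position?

Pile A is a plain Nim pile of size 6, so its Grundy value is 6.
Pile B is a plain Nim pile of size 1, so its Grundy value is 1.
The value of a disjunctive sum is the nim-sum of the parts.
Combined value = 6 XOR 1 = 7.

7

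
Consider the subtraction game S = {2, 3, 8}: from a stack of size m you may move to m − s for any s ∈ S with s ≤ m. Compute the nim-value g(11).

0

Compute g(0), g(1), … for moves {2, 3, 8}:
g(0) = mex{} = 0
g(1) = mex{} = 0
g(2) = mex{0} = 1
g(3) = mex{0} = 1
g(4) = mex{0,1} = 2
g(5) = mex{1} = 0
g(6) = mex{1,2} = 0
g(7) = mex{0,2} = 1
g(8) = mex{0} = 1
g(9) = mex{0,1} = 2
g(10) = mex{1} = 0
g(11) = mex{1,2} = 0
So g(11) = 0.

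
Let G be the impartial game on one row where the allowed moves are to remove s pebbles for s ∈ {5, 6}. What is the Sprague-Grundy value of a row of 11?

Build the Grundy sequence with g(k) = mex{g(k−s) : s ∈ {5, 6}, s ≤ k}:
k:     0  1  2  3  4  5  6  7  8  9 10 11
g(k):  0  0  0  0  0  1  1  1  1  1  2  0
So g(11) = 0.

0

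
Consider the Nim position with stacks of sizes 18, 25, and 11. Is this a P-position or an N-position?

P-position

Compute the nim-sum pairwise:
18 ⊕ 25 = 11
11 ⊕ 11 = 0
The nim-sum is 0, so this is a P-position: the player to move is in a losing position under optimal play.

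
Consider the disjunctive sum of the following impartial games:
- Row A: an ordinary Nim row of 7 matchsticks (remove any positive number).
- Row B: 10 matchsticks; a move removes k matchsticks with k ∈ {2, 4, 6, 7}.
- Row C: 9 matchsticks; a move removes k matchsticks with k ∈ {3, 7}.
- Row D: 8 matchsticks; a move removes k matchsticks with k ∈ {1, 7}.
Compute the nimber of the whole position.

Row A is a plain Nim row of size 7, so its Grundy value is 7.
Grundy values for row B (subtraction set {2, 4, 6, 7}):
g(0) = mex{} = 0
g(1) = mex{} = 0
g(2) = mex{0} = 1
g(3) = mex{0} = 1
g(4) = mex{0,1} = 2
g(5) = mex{0,1} = 2
g(6) = mex{0,1,2} = 3
g(7) = mex{0,1,2} = 3
g(8) = mex{0,1,2,3} = 4
g(9) = mex{1,2,3} = 0
g(10) = mex{1,2,3,4} = 0
So g(10) = 0.
Build the Grundy sequence for row C with g(k) = mex{g(k−s) : s ∈ {3, 7}, s ≤ k}:
k:     0  1  2  3  4  5  6  7  8  9
g(k):  0  0  0  1  1  1  0  2  2  1
So g(9) = 1.
Grundy values for row D (subtraction set {1, 7}):
g(0) = mex{} = 0
g(1) = mex{0} = 1
g(2) = mex{1} = 0
g(3) = mex{0} = 1
g(4) = mex{1} = 0
g(5) = mex{0} = 1
g(6) = mex{1} = 0
g(7) = mex{0} = 1
g(8) = mex{1} = 0
So g(8) = 0.
By the Sprague-Grundy theorem, the Grundy value of a sum of independent games is the XOR of the component values.
Combined value = 7 ⊕ 0 ⊕ 1 ⊕ 0 = 6.

6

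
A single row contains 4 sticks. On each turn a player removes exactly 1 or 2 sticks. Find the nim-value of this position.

1

Build the Grundy sequence with g(k) = mex{g(k−s) : s ∈ {1, 2}, s ≤ k}:
g(0) = mex{} = 0
g(1) = mex{0} = 1
g(2) = mex{0,1} = 2
g(3) = mex{1,2} = 0
g(4) = mex{0,2} = 1
So g(4) = 1.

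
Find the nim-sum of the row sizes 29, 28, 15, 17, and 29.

2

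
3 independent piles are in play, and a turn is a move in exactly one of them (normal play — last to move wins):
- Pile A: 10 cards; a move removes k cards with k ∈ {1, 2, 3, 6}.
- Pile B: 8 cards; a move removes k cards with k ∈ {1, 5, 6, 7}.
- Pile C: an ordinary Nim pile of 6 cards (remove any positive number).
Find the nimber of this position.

Build the Grundy sequence for pile A with g(k) = mex{g(k−s) : s ∈ {1, 2, 3, 6}, s ≤ k}:
k:     0  1  2  3  4  5  6  7  8  9 10
g(k):  0  1  2  3  0  1  2  3  0  1  2
So g(10) = 2.
Grundy values for pile B (subtraction set {1, 5, 6, 7}):
k:     0  1  2  3  4  5  6  7  8
g(k):  0  1  0  1  0  1  2  3  2
So g(8) = 2.
Pile C is a plain Nim pile of size 6, so its Grundy value is 6.
The value of a disjunctive sum is the nim-sum of the parts.
Combined value = 2 ⊕ 2 ⊕ 6 = 6.

6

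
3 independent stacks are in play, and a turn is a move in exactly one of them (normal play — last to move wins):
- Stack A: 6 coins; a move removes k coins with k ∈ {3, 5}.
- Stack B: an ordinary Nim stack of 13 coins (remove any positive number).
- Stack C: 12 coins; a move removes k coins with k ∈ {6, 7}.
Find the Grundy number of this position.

13

Build the Grundy sequence for stack A with g(k) = mex{g(k−s) : s ∈ {3, 5}, s ≤ k}:
k:     0  1  2  3  4  5  6
g(k):  0  0  0  1  1  1  2
So g(6) = 2.
Stack B is a plain Nim stack of size 13, so its Grundy value is 13.
Build the Grundy sequence for stack C with g(k) = mex{g(k−s) : s ∈ {6, 7}, s ≤ k}:
k:     0  1  2  3  4  5  6  7  8  9 10 11 12
g(k):  0  0  0  0  0  0  1  1  1  1  1  1  2
So g(12) = 2.
By the Sprague-Grundy theorem, the Grundy value of a sum of independent games is the XOR of the component values.
Combined value = 2 ⊕ 13 ⊕ 2 = 13.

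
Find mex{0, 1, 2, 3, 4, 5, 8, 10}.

6

The values 0, 1, 2, 3, 4, 5 are all present; 6 is the first non-negative integer missing from the set.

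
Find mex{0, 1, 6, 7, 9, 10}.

2

The values 0, 1 are all present; 2 is the first non-negative integer missing from the set.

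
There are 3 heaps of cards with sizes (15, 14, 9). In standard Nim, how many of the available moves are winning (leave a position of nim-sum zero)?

3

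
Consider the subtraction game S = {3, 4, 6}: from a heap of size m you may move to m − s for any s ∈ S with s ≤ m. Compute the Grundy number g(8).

2

Build the Grundy sequence with g(k) = mex{g(k−s) : s ∈ {3, 4, 6}, s ≤ k}:
g(0) = mex{} = 0
g(1) = mex{} = 0
g(2) = mex{} = 0
g(3) = mex{0} = 1
g(4) = mex{0} = 1
g(5) = mex{0} = 1
g(6) = mex{0,1} = 2
g(7) = mex{0,1} = 2
g(8) = mex{0,1} = 2
So g(8) = 2.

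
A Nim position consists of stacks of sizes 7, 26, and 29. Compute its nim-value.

0

Nim-sum: 7 XOR 26 XOR 29 = 0.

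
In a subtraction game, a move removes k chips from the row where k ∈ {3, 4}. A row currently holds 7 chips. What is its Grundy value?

0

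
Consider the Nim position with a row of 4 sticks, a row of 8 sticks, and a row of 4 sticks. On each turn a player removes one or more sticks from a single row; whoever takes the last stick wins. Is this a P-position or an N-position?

Compute the nim-sum pairwise:
4 ⊕ 8 = 12
12 ⊕ 4 = 8
The nim-sum is 8 ≠ 0, so this is an N-position: the player to move can win.

N-position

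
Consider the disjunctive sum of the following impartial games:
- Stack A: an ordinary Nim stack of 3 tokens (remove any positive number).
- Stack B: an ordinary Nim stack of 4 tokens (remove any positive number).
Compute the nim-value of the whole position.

7

Stack A is a plain Nim stack of size 3, so its Grundy value is 3.
Stack B is a plain Nim stack of size 4, so its Grundy value is 4.
By the Sprague-Grundy theorem, the Grundy value of a sum of independent games is the XOR of the component values.
Combined value = 3 ⊕ 4 = 7.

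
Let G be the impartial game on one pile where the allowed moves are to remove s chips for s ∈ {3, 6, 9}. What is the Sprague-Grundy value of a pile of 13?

Build the Grundy sequence with g(k) = mex{g(k−s) : s ∈ {3, 6, 9}, s ≤ k}:
k:     0  1  2  3  4  5  6  7  8  9 10 11 12 13
g(k):  0  0  0  1  1  1  2  2  2  3  3  3  0  0
So g(13) = 0.

0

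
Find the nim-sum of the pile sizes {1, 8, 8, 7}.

6

Write each in binary and XOR column by column:
  0001  (1)
  1000  (8)
  1000  (8)
  0111  (7)
  ----
  0110  (6)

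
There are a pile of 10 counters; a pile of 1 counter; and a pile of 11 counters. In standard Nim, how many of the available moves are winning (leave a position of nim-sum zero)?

0

Nim-sum: 10 XOR 1 XOR 11 = 0.
The nim-sum is already 0, so every move leaves a nonzero nim-sum — there are no winning moves.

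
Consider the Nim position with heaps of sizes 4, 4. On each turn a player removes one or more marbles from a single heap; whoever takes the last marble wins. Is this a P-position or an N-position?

Nim-sum: 4 XOR 4 = 0.
The nim-sum is 0, so this is a P-position: the player to move is in a losing position under optimal play.

P-position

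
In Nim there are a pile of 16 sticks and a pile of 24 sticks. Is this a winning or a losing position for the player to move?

Winning position

Compute the nim-sum pairwise:
16 ⊕ 24 = 8
The nim-sum is 8 ≠ 0, so this is an N-position: the player to move can win.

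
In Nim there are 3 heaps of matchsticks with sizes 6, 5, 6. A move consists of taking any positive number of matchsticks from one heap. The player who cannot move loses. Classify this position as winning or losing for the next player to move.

In binary:
  110  (6)
  101  (5)
  110  (6)
  ---
  101  (5)
The nim-sum is 5 ≠ 0, so this is an N-position: the player to move can win.

Winning position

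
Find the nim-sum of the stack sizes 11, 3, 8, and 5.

Compute the nim-sum pairwise:
11 ^ 3 = 8
8 ^ 8 = 0
0 ^ 5 = 5

5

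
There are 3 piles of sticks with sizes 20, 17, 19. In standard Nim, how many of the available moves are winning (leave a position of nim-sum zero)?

3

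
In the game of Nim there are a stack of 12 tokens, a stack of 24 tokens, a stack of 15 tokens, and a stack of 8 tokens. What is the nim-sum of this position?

Compute the nim-sum pairwise:
12 ^ 24 = 20
20 ^ 15 = 27
27 ^ 8 = 19

19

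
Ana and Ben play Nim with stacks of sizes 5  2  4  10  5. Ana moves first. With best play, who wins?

Ana wins

Nim-sum: 5 ⊕ 2 ⊕ 4 ⊕ 10 ⊕ 5 = 12.
The nim-sum is 12 ≠ 0, so this is an N-position: the player to move can win; Ana has a winning move.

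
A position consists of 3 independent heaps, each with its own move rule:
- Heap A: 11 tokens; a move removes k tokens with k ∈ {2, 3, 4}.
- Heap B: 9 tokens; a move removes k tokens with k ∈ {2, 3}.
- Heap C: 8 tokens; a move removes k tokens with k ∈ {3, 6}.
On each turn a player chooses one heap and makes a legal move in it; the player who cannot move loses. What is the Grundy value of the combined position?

2

Build the Grundy sequence for heap A with g(k) = mex{g(k−s) : s ∈ {2, 3, 4}, s ≤ k}:
k:     0  1  2  3  4  5  6  7  8  9 10 11
g(k):  0  0  1  1  2  2  0  0  1  1  2  2
So g(11) = 2.
Build the Grundy sequence for heap B with g(k) = mex{g(k−s) : s ∈ {2, 3}, s ≤ k}:
g(0) = mex{} = 0
g(1) = mex{} = 0
g(2) = mex{0} = 1
g(3) = mex{0} = 1
g(4) = mex{0,1} = 2
g(5) = mex{1} = 0
g(6) = mex{1,2} = 0
g(7) = mex{0,2} = 1
g(8) = mex{0} = 1
g(9) = mex{0,1} = 2
So g(9) = 2.
Build the Grundy sequence for heap C with g(k) = mex{g(k−s) : s ∈ {3, 6}, s ≤ k}:
g(0) = mex{} = 0
g(1) = mex{} = 0
g(2) = mex{} = 0
g(3) = mex{0} = 1
g(4) = mex{0} = 1
g(5) = mex{0} = 1
g(6) = mex{0,1} = 2
g(7) = mex{0,1} = 2
g(8) = mex{0,1} = 2
So g(8) = 2.
By the Sprague-Grundy theorem, the Grundy value of a sum of independent games is the XOR of the component values.
Combined value = 2 XOR 2 XOR 2 = 2.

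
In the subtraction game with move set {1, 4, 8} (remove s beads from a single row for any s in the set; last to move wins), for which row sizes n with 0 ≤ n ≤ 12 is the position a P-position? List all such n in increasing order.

0, 2, 5, 7, 12

Build the Grundy sequence with g(k) = mex{g(k−s) : s ∈ {1, 4, 8}, s ≤ k}:
g(0) = mex{} = 0
g(1) = mex{0} = 1
g(2) = mex{1} = 0
g(3) = mex{0} = 1
g(4) = mex{0,1} = 2
g(5) = mex{1,2} = 0
g(6) = mex{0} = 1
g(7) = mex{1} = 0
g(8) = mex{0,2} = 1
g(9) = mex{0,1} = 2
g(10) = mex{0,1,2} = 3
g(11) = mex{0,1,3} = 2
g(12) = mex{1,2} = 0
The P-positions (g = 0) in 0..12 are 0, 2, 5, 7, 12.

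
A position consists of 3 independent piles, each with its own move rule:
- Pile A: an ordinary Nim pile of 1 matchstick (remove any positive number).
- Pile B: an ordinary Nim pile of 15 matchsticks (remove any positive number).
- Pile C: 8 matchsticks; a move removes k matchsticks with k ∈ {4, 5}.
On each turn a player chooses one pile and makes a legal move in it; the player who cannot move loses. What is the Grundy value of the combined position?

12

Pile A is a plain Nim pile of size 1, so its Grundy value is 1.
Pile B is a plain Nim pile of size 15, so its Grundy value is 15.
For pile C, compute g(0), g(1), … with moves {4, 5}:
g(0) = mex{} = 0
g(1) = mex{} = 0
g(2) = mex{} = 0
g(3) = mex{} = 0
g(4) = mex{0} = 1
g(5) = mex{0} = 1
g(6) = mex{0} = 1
g(7) = mex{0} = 1
g(8) = mex{0,1} = 2
So g(8) = 2.
By the Sprague-Grundy theorem, the Grundy value of a sum of independent games is the XOR of the component values.
Combined value = 1 ⊕ 15 ⊕ 2 = 12.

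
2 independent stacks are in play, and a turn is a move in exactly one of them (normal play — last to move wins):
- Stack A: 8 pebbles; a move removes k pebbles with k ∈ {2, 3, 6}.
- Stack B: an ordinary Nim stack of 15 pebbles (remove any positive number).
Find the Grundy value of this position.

13

Grundy values for stack A (subtraction set {2, 3, 6}):
g(0) = mex{} = 0
g(1) = mex{} = 0
g(2) = mex{0} = 1
g(3) = mex{0} = 1
g(4) = mex{0,1} = 2
g(5) = mex{1} = 0
g(6) = mex{0,1,2} = 3
g(7) = mex{0,2} = 1
g(8) = mex{0,1,3} = 2
So g(8) = 2.
Stack B is a plain Nim stack of size 15, so its Grundy value is 15.
The value of a disjunctive sum is the nim-sum of the parts.
Combined value = 2 ⊕ 15 = 13.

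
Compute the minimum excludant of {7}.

0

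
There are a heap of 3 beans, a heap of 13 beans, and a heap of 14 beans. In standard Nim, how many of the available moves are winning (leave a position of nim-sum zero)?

Compute the nim-sum pairwise:
3 ⊕ 13 = 14
14 ⊕ 14 = 0
The nim-sum is already 0, so every move leaves a nonzero nim-sum — there are no winning moves.

0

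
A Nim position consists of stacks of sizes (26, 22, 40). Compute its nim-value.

36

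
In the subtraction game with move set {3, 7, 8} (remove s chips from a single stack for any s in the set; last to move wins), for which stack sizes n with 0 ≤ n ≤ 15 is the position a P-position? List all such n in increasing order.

0, 1, 2, 6, 11, 12

Build the Grundy sequence with g(k) = mex{g(k−s) : s ∈ {3, 7, 8}, s ≤ k}:
k:     0  1  2  3  4  5  6  7  8  9 10 11 12 13 14 15
g(k):  0  0  0  1  1  1  0  2  2  1  3  0  0  2  1  1
The P-positions (g = 0) in 0..15 are 0, 1, 2, 6, 11, 12.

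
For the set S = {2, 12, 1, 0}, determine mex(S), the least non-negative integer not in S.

3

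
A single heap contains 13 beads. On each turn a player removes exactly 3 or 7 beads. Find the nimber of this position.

1

Compute g(0), g(1), … for moves {3, 7}:
k:     0  1  2  3  4  5  6  7  8  9 10 11 12 13
g(k):  0  0  0  1  1  1  0  2  2  1  0  0  0  1
So g(13) = 1.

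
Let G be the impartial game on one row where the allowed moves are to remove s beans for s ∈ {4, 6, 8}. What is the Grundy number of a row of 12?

0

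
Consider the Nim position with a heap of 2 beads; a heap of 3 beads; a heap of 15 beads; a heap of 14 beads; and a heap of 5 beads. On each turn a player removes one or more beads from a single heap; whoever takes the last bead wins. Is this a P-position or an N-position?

Compute the nim-sum pairwise:
2 ⊕ 3 = 1
1 ⊕ 15 = 14
14 ⊕ 14 = 0
0 ⊕ 5 = 5
The nim-sum is 5 ≠ 0, so this is an N-position: the player to move can win.

N-position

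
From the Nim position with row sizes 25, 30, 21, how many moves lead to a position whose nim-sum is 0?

3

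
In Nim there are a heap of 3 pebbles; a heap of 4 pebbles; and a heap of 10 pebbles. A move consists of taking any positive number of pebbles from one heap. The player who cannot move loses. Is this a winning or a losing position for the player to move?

Winning position

Nim-sum: 3 ⊕ 4 ⊕ 10 = 13.
The nim-sum is 13 ≠ 0, so this is an N-position: the player to move can win.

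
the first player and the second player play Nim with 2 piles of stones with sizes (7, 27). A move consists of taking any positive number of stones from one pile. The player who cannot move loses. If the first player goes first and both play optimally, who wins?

Compute the nim-sum pairwise:
7 ⊕ 27 = 28
The nim-sum is 28 ≠ 0, so this is an N-position: the player to move can win; the first player has a winning move.

the first player wins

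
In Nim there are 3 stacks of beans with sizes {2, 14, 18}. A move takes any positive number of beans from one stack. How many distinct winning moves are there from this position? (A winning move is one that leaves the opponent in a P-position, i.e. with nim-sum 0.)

1

Bitwise XOR of the heap sizes:
  00010  (2)
  01110  (14)
  10010  (18)
  -----
  11110  (30)
The overall nim-sum is X = 30. A stack of size p has a winning move iff p XOR X < p (reduce it to p XOR X).
  2: 2 XOR 30 = 28 ≥ 2 — no move.
  14: 14 XOR 30 = 16 ≥ 14 — no move.
  18: 18 XOR 30 = 12 < 18 — winning move (to 12).
That gives 1 winning move.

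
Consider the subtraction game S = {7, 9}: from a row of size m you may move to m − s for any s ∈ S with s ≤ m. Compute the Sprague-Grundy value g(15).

2

Compute g(0), g(1), … for moves {7, 9}:
k:     0  1  2  3  4  5  6  7  8  9 10 11 12 13 14 15
g(k):  0  0  0  0  0  0  0  1  1  1  1  1  1  1  2  2
So g(15) = 2.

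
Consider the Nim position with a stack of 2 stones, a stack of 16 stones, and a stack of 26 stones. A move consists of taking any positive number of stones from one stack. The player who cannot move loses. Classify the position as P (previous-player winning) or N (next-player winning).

N-position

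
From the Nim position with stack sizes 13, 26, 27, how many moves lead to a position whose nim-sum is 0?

Nim-sum: 13 ⊕ 26 ⊕ 27 = 12.
The overall nim-sum is X = 12. A stack of size p has a winning move iff p XOR X < p (reduce it to p XOR X).
  13: 13 XOR 12 = 1 < 13 — winning move (to 1).
  26: 26 XOR 12 = 22 < 26 — winning move (to 22).
  27: 27 XOR 12 = 23 < 27 — winning move (to 23).
That gives 3 winning moves.

3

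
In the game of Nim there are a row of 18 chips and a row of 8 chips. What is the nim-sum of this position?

26

Nim-sum: 18 ^ 8 = 26.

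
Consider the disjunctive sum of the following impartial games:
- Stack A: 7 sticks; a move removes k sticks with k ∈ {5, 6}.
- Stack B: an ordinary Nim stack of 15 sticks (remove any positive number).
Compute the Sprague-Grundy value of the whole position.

14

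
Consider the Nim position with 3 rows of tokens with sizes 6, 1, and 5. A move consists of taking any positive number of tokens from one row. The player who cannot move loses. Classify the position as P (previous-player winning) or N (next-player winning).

N-position

Compute the nim-sum pairwise:
6 ^ 1 = 7
7 ^ 5 = 2
The nim-sum is 2 ≠ 0, so this is an N-position: the player to move can win.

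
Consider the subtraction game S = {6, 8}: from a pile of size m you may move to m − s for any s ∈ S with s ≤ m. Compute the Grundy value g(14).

0

Build the Grundy sequence with g(k) = mex{g(k−s) : s ∈ {6, 8}, s ≤ k}:
g(0) = mex{} = 0
g(1) = mex{} = 0
g(2) = mex{} = 0
g(3) = mex{} = 0
g(4) = mex{} = 0
g(5) = mex{} = 0
g(6) = mex{0} = 1
g(7) = mex{0} = 1
g(8) = mex{0} = 1
g(9) = mex{0} = 1
g(10) = mex{0} = 1
g(11) = mex{0} = 1
g(12) = mex{0,1} = 2
g(13) = mex{0,1} = 2
g(14) = mex{1} = 0
So g(14) = 0.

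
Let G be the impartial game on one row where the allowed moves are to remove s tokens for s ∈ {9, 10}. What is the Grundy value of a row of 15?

Grundy values for subtraction set {9, 10}:
k:     0  1  2  3  4  5  6  7  8  9 10 11 12 13 14 15
g(k):  0  0  0  0  0  0  0  0  0  1  1  1  1  1  1  1
So g(15) = 1.

1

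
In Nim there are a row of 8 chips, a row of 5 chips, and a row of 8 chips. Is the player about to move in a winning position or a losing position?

Winning position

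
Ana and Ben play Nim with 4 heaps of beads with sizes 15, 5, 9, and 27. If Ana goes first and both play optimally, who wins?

Nim-sum: 15 ^ 5 ^ 9 ^ 27 = 24.
The nim-sum is 24 ≠ 0, so this is an N-position: the player to move can win; Ana has a winning move.

Ana wins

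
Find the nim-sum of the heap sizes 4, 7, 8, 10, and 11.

10

Bitwise XOR of the heap sizes:
  0100  (4)
  0111  (7)
  1000  (8)
  1010  (10)
  1011  (11)
  ----
  1010  (10)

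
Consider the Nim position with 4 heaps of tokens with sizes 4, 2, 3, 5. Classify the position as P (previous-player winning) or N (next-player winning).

In binary:
  100  (4)
  010  (2)
  011  (3)
  101  (5)
  ---
  000  (0)
The nim-sum is 0, so this is a P-position: the player to move is in a losing position under optimal play.

P-position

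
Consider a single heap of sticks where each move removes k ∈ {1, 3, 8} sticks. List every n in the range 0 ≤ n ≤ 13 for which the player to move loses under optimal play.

0, 2, 4, 6, 11, 13

Build the Grundy sequence with g(k) = mex{g(k−s) : s ∈ {1, 3, 8}, s ≤ k}:
g(0) = mex{} = 0
g(1) = mex{0} = 1
g(2) = mex{1} = 0
g(3) = mex{0} = 1
g(4) = mex{1} = 0
g(5) = mex{0} = 1
g(6) = mex{1} = 0
g(7) = mex{0} = 1
g(8) = mex{0,1} = 2
g(9) = mex{0,1,2} = 3
g(10) = mex{0,1,3} = 2
g(11) = mex{1,2} = 0
g(12) = mex{0,3} = 1
g(13) = mex{1,2} = 0
The P-positions (g = 0) in 0..13 are 0, 2, 4, 6, 11, 13.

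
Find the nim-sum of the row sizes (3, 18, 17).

0

Compute the nim-sum pairwise:
3 XOR 18 = 17
17 XOR 17 = 0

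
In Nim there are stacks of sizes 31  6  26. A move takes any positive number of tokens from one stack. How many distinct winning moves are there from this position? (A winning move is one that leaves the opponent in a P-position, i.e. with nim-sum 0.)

3

Nim-sum: 31 XOR 6 XOR 26 = 3.
The overall nim-sum is X = 3. A stack of size p has a winning move iff p XOR X < p (reduce it to p XOR X).
  31: 31 XOR 3 = 28 < 31 — winning move (to 28).
  6: 6 XOR 3 = 5 < 6 — winning move (to 5).
  26: 26 XOR 3 = 25 < 26 — winning move (to 25).
That gives 3 winning moves.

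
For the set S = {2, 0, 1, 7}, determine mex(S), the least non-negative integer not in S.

The values 0, 1, 2 are all present; 3 is the first non-negative integer missing from the set.

3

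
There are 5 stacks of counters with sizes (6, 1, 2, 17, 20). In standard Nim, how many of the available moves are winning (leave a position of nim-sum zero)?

0

Nim-sum: 6 ⊕ 1 ⊕ 2 ⊕ 17 ⊕ 20 = 0.
The nim-sum is already 0, so every move leaves a nonzero nim-sum — there are no winning moves.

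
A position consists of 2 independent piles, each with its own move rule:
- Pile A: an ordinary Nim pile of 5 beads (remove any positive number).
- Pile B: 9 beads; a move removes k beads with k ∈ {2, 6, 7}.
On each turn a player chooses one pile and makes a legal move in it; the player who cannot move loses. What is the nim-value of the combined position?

Pile A is a plain Nim pile of size 5, so its Grundy value is 5.
Grundy values for pile B (subtraction set {2, 6, 7}):
g(0) = mex{} = 0
g(1) = mex{} = 0
g(2) = mex{0} = 1
g(3) = mex{0} = 1
g(4) = mex{1} = 0
g(5) = mex{1} = 0
g(6) = mex{0} = 1
g(7) = mex{0} = 1
g(8) = mex{0,1} = 2
g(9) = mex{1} = 0
So g(9) = 0.
By the Sprague-Grundy theorem, the Grundy value of a sum of independent games is the XOR of the component values.
Combined value = 5 ⊕ 0 = 5.

5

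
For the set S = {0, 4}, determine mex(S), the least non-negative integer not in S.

1

0 is in the set but 1 is not, so the mex is 1.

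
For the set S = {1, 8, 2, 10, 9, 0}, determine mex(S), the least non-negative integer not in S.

The values 0, 1, 2 are all present; 3 is the first non-negative integer missing from the set.

3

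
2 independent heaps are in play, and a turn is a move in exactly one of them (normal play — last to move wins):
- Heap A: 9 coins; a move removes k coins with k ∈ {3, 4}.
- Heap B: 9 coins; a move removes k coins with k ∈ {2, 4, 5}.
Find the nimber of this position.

Build the Grundy sequence for heap A with g(k) = mex{g(k−s) : s ∈ {3, 4}, s ≤ k}:
g(0) = mex{} = 0
g(1) = mex{} = 0
g(2) = mex{} = 0
g(3) = mex{0} = 1
g(4) = mex{0} = 1
g(5) = mex{0} = 1
g(6) = mex{0,1} = 2
g(7) = mex{1} = 0
g(8) = mex{1} = 0
g(9) = mex{1,2} = 0
So g(9) = 0.
Grundy values for heap B (subtraction set {2, 4, 5}):
k:     0  1  2  3  4  5  6  7  8  9
g(k):  0  0  1  1  2  2  3  0  0  1
So g(9) = 1.
By the Sprague-Grundy theorem, the Grundy value of a sum of independent games is the XOR of the component values.
Combined value = 0 ⊕ 1 = 1.

1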